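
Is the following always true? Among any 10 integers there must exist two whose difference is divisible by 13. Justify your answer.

No, the set {24, 25, 26, 27, 28, 29, 30, 31, 32, 33} is a counterexample.

Try 10 consecutive integers, 24, 25, …, 33. Their remainders mod 13 are 11, 12, 0, 1, 2, 3, 4, 5, 6, 7 — pairwise different, as any 10 ≤ 13 consecutive integers have distinct residues.
The differences between them range over 1, …, 9, none of which is divisible by 13.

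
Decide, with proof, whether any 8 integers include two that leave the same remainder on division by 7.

True.

There are exactly 7 possible remainders on division by 7.
With 8 integers and only 7 classes, the pigeonhole principle forces two of them, say a and b, into the same class.
That is, a and b leave the same remainder on division by 7, as claimed.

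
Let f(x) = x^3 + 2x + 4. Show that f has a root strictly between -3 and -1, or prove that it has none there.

f(-3) = -29 and f(-1) = 1, which have opposite signs.
Since f is a polynomial it is continuous on [-3, -1].
By the Intermediate Value Theorem f must vanish at some point of (-3, -1).

Yes, f has a root in the interval.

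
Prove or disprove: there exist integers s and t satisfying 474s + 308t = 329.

No such integers exist.

Any value of 474s + 308t is a multiple of gcd(474, 308) = 2.
However 329 leaves remainder 1 on division by 2.
Therefore 474s + 308t = 329 has no solution in integers.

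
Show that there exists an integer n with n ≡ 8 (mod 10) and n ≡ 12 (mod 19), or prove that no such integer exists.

n = 88

gcd(10, 19) = 1, so the Chinese Remainder Theorem guarantees exactly one residue class mod 190 satisfying both.
Write n = 8 + 10t and require 8 + 10t ≡ 12 (mod 19), i.e. 10t ≡ 4 (mod 19).
Note 10·2 = 20 ≡ 1 (mod 19) (as 20 − 1 = 1·19), so 10⁻¹ ≡ 2.
Multiplying by 2: t ≡ 2·4 = 8 (mod 19).
With t = 8: n = 8 + 10·8 = 88.
Check: 88 mod 10 = 8, 88 mod 19 = 12. ✓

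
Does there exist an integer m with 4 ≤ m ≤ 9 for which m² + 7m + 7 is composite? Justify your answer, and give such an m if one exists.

At m = 7: 7² + 7·7 + 7 = 105 = 3·35, which is composite.

m = 7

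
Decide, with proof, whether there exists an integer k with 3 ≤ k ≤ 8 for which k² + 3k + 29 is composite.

k = 5

At k = 5: 5² + 3·5 + 29 = 69 = 3·23, which is composite.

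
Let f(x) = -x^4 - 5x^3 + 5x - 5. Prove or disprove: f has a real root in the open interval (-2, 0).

f(-2) = 9 and f(0) = -5, which have opposite signs.
As a polynomial, f is continuous on every closed interval.
By the Intermediate Value Theorem, f takes the value 0 somewhere in the open interval.

Yes, f has a root in the interval.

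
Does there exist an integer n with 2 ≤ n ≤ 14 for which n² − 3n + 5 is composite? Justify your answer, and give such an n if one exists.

n = 14

At n = 14: 14² − 3·14 + 5 = 159 = 3·53, which is composite.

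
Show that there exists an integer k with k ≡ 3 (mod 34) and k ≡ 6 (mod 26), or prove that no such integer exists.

There is no such integer.

gcd(34, 26) = 2. If k ≡ 3 (mod 34) and k ≡ 6 (mod 26), then k ≡ 3 (mod 2) and k ≡ 6 (mod 2).
However 3 ≡ 1 and 6 ≡ 0 (mod 2), and 1 ≠ 0.
Therefore no such k exists.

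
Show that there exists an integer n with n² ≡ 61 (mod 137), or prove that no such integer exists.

n = 91 works: 91² = 8281, and 8281 − 61 = 8220 = 60·137.

n = 91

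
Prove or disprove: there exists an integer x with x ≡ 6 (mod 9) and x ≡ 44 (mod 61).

x = 105

The moduli 9 and 61 are coprime, so by the Chinese Remainder Theorem a unique solution modulo 549 exists.
Write x = 6 + 9t and require 6 + 9t ≡ 44 (mod 61), i.e. 9t ≡ 38 (mod 61).
To invert 9 modulo 61: 61 = 6·9 + 7, 9 = 1·7 + 2, 7 = 3·2 + 1, 2 = 2·1 + 0, and unwinding, 1 = 7 − 3·2 = 7 − 3·(9 − 1·7) = −3·9 + 4·7 = −3·9 + 4·(61 − 6·9) = 4·61 − 27·9. Thus 9⁻¹ ≡ -27 ≡ 34 (mod 61).
Multiplying by 34: t ≡ 34·38 = 1292 ≡ 11 (mod 61).
With t = 11: x = 6 + 9·11 = 105.
Indeed 105 ≡ 6 (mod 9) and 105 ≡ 44 (mod 61).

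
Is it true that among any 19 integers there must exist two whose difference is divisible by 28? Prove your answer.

Consider the 19 integers 99, 100, …, 117. They lie in distinct residue classes modulo 28, since 19 ≤ 28.
Any two of them differ by at most 18 < 28 and by at least 1, so no difference is a multiple of 28.

No, the set {99, 100, 101, 102, 103, 104, 105, 106, 107, 108, 109, 110, 111, 112, 113, 114, 115, 116, 117} is a counterexample.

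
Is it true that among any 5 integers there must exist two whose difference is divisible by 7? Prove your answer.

Take the 5 consecutive integers 5, 6, …, 9: their residues mod 7 are all distinct because 5 ≤ 7.
The differences between them range over 1, …, 4, none of which is divisible by 7.

No; for instance {5, 6, 7, 8, 9} is a counterexample.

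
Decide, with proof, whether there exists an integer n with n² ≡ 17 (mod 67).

Take n = 33. Then 33² = 1089 = 16·67 + 17, so 33² ≡ 17 (mod 67).

n = 33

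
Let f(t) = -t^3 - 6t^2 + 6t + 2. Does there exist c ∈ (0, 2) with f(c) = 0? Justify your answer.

Such a root exists.

f(0) = 2 and f(2) = -18, which have opposite signs.
Since f is a polynomial it is continuous on [0, 2].
So by the Intermediate Value Theorem there is a c strictly between 0 and 2 with f(c) = 0.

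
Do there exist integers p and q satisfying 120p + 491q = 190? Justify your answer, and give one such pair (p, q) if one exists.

Since gcd(120, 491) = 1, every integer is an integer combination of 120 and 491.
Dividing repeatedly: 491 = 4·120 + 11, 120 = 10·11 + 10, 11 = 1·10 + 1, 10 = 10·1 + 0.
Back-substituting, 1 = 11 − 1·10 = 11 − (120 − 10·11) = −120 + 11·11 = −120 + 11·(491 − 4·120) = 11·491 − 45·120; that is, 120·(-45) + 491·11 = 1.
Scaling by 190 gives the particular solution (p, q) = (-8550, 2090).
The general solution is p = -8550 + 491k, q = 2090 − 120k; taking k = 18 gives the smaller pair p = 288, q = -70.
Check: 120·288 + 491·(-70) = 34560 − 34370 = 190. ✓

p = 288, q = -70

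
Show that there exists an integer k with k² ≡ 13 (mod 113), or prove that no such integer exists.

k = 37

k = 37 works: 37² = 1369, and 1369 − 13 = 1356 = 12·113.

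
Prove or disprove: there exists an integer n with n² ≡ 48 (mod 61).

n = 29

Take n = 29. Then 29² = 841 = 13·61 + 48, so 29² ≡ 48 (mod 61).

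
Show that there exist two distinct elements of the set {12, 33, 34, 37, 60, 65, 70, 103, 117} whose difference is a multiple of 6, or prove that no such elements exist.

12 mod 6 = 0 and 60 mod 6 = 0, so 60 − 12 = 48 = 8·6.

Yes: 12 and 60.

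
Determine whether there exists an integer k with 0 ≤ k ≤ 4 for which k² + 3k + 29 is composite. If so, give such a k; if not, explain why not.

k = 4

At k = 4: 4² + 3·4 + 29 = 57 = 3·19, which is composite.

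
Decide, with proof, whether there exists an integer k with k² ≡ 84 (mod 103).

No such integer exists.

Apply Euler's criterion with the prime 103: 84 is a quadratic residue iff 84^51 ≡ 1 (mod 103), and a non-residue iff it is ≡ −1.
Repeated squaring mod 103: 84^2 = 7056 ≡ 52; 84^4 ≡ 52² = 2704 ≡ 26; 84^8 ≡ 26² = 676 ≡ 58; 84^16 ≡ 58² = 3364 ≡ 68; 84^32 ≡ 68² = 4624 ≡ 92.
Since 51 = 32 + 16 + 2 + 1, 84^51 ≡ 92 · 68 · 52 · 84; multiplying out mod 103: 92·68 = 6256 ≡ 76, then 76·52 = 3952 ≡ 38, then 38·84 = 3192 ≡ 102. Thus 84^51 ≡ 102 ≡ −1 (mod 103).
The value −1 means 84 is a non-residue modulo 103, so k² ≡ 84 (mod 103) is impossible.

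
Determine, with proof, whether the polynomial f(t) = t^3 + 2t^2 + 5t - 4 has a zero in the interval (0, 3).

Yes, f has a root in the interval.

f(0) = -4 and f(3) = 56, which have opposite signs.
f is continuous everywhere (it is a polynomial), in particular on [0, 3].
By the Intermediate Value Theorem f must vanish at some point of (0, 3).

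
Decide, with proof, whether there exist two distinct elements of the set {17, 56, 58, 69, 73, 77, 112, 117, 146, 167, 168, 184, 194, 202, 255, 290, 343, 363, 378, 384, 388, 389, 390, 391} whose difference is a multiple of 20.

Yes: 17 and 77.

Reduce each element mod 20: 17↦17, 56↦16, 58↦18, 69↦9, 73↦13, 77↦17, 112↦12, 117↦17, 146↦6, 167↦7, 168↦8, 184↦4, 194↦14, 202↦2, 255↦15, 290↦10, 343↦3, 363↦3, 378↦18, 384↦4, 388↦8, 389↦9, 390↦10, 391↦11. The residue 17 repeats (at 17 and 77), and 77 − 17 = 60 = 3·20.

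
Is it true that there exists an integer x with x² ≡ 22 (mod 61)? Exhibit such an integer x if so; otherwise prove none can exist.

x = 12

Take x = 12. Then 12² = 144 = 2·61 + 22, so 12² ≡ 22 (mod 61).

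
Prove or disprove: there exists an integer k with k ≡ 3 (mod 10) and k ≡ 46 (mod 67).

k = 113

Since 10 and 67 share no common factor, CRT says the pair of congruences has a solution (unique mod 670).
Write k = 3 + 10t and require 3 + 10t ≡ 46 (mod 67), i.e. 10t ≡ 43 (mod 67).
Since 10·47 = 470 = 7·67 + 1, the inverse of 10 mod 67 is 47.
Therefore t ≡ 47·43 = 2021 ≡ 11 (mod 67).
Taking t = 11 gives k = 3 + 10·11 = 113.
Verify: 113 = 11·10 + 3 and 113 = 1·67 + 46. ✓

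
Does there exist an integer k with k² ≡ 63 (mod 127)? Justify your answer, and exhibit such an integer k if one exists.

127 is prime, so by Euler's criterion 63 is a square mod 127 iff 63^((127−1)/2) = 63^63 ≡ 1 (mod 127).
Squaring successively (mod 127): 63^2 = 3969 ≡ 32; 63^4 ≡ 32² = 1024 ≡ 8; 63^8 ≡ 8² = 64 ≡ 64; 63^16 ≡ 64² = 4096 ≡ 32; 63^32 ≡ 32² = 1024 ≡ 8.
Since 63 = 32 + 16 + 8 + 4 + 2 + 1, 63^63 ≡ 8 · 32 · 64 · 8 · 32 · 63; multiplying out mod 127: 8·32 = 256 ≡ 2, then 2·64 = 128 ≡ 1, then 1·8 = 8 ≡ 8, then 8·32 = 256 ≡ 2, then 2·63 = 126 ≡ 126. Thus 63^63 ≡ 126 ≡ −1 (mod 127).
The value −1 means 63 is a non-residue modulo 127, so k² ≡ 63 (mod 127) is impossible.

No such integer exists.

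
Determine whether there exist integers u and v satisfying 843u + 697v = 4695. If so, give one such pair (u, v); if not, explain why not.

u = 648, v = -777

Since gcd(843, 697) = 1, every integer is an integer combination of 843 and 697.
Euclidean algorithm: 843 = 1·697 + 146, 697 = 4·146 + 113, 146 = 1·113 + 33, 113 = 3·33 + 14, 33 = 2·14 + 5, 14 = 2·5 + 4, 5 = 1·4 + 1, 4 = 4·1 + 0.
Back-substituting, 1 = 5 − 1·4 = 5 − (14 − 2·5) = −14 + 3·5 = −14 + 3·(33 − 2·14) = 3·33 − 7·14 = 3·33 − 7·(113 − 3·33) = −7·113 + 24·33 = −7·113 + 24·(146 − 1·113) = 24·146 − 31·113 = 24·146 − 31·(697 − 4·146) = −31·697 + 148·146 = −31·697 + 148·(843 − 1·697) = 148·843 − 179·697; that is, 843·148 + 697·(-179) = 1.
Times 4695: 843·694860 + 697·(-840405) = 4695, so (694860, -840405) solves it.
The general solution is u = 694860 + 697k, v = -840405 − 843k; taking k = -996 gives the smaller pair u = 648, v = -777.
Check: 843·648 + 697·(-777) = 546264 − 541569 = 4695. ✓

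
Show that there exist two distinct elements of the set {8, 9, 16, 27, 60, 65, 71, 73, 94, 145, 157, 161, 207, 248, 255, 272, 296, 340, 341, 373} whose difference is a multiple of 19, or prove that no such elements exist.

Yes: 8 and 27.

Reduce each element mod 19: 8↦8, 9↦9, 16↦16, 27↦8, 60↦3, 65↦8, 71↦14, 73↦16, 94↦18, 145↦12, 157↦5, 161↦9, 207↦17, 248↦1, 255↦8, 272↦6, 296↦11, 340↦17, 341↦18, 373↦12. The residue 8 repeats (at 8 and 27), and 27 − 8 = 19 = 1·19.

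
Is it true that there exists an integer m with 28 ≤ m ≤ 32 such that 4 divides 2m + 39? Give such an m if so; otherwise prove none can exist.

At m = 28, 2·28 + 39 = 95 ≡ 3 (mod 4), and each step in m adds 2, giving residues 3, 1, 3, 1, 3 for m = 28, 29, …, 32.
None is 0, so 4 never divides 2m + 39 on this range.

No such integer m in that range exists.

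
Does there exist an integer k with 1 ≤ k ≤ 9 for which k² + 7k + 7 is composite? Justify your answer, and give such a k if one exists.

At k = 1: 1² + 7·1 + 7 = 15 = 3·5, which is composite.

k = 1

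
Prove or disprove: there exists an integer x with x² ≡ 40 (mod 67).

x = 43

Take x = 43. Then 43² = 1849 = 27·67 + 40, so 43² ≡ 40 (mod 67).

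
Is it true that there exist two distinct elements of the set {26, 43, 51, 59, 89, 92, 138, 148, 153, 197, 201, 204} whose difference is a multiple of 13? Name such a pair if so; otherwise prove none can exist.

No, no such pair exists.

Reduce each element modulo 13: 26↦0, 43↦4, 51↦12, 59↦7, 89↦11, 92↦1, 138↦8, 148↦5, 153↦10, 197↦2, 201↦6, 204↦9.
No residue repeats among the 12 elements, so no pair has difference ≡ 0 (mod 13).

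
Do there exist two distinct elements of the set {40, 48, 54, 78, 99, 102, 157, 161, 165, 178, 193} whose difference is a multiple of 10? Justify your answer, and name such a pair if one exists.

48 mod 10 = 8 and 78 mod 10 = 8, so 78 − 48 = 30 = 3·10.

48 and 78 are such a pair.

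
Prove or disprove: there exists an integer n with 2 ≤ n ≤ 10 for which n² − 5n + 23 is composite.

No such integer n in that range exists.

The values for n = 2, 3, …, 10 are 17, 17, 19, 23, 29, 37, 47, 59, 73, and each of these is prime.
So no value in the range makes the expression composite.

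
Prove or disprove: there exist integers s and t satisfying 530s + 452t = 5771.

Any value of 530s + 452t is a multiple of gcd(530, 452) = 2.
But 5771 = 2·2885 + 1, so 2 ∤ 5771.
So the equation is unsolvable over ℤ.

No such integers exist.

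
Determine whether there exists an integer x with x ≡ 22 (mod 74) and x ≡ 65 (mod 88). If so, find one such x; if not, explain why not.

No such integer exists.

Reduce both congruences modulo 2, which divides 74 and 88: they say x ≡ 22 (mod 2) and x ≡ 65 (mod 2).
But 22 mod 2 = 0 while 65 mod 2 = 1, a contradiction.
So no integer satisfies both congruences.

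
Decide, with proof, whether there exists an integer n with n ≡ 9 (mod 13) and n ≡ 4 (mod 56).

n = 620

gcd(13, 56) = 1, so the Chinese Remainder Theorem guarantees exactly one residue class mod 728 satisfying both.
Write n = 9 + 13t and require 9 + 13t ≡ 4 (mod 56), i.e. 13t ≡ 51 (mod 56).
To invert 13 modulo 56: 56 = 4·13 + 4, 13 = 3·4 + 1, 4 = 4·1 + 0, and unwinding, 1 = 13 − 3·4 = 13 − 3·(56 − 4·13) = −3·56 + 13·13. Thus 13⁻¹ ≡ 13 (mod 56).
Multiplying by 13: t ≡ 13·51 = 663 ≡ 47 (mod 56).
With t = 47: n = 9 + 13·47 = 620.
Check: 620 mod 13 = 9, 620 mod 56 = 4. ✓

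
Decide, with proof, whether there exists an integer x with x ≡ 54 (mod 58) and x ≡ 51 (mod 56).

No such integer exists.

Reduce both congruences modulo 2, which divides 58 and 56: they say x ≡ 54 (mod 2) and x ≡ 51 (mod 2).
These are incompatible: 54 − 51 = 3 is not divisible by 2.
Hence the system has no solution.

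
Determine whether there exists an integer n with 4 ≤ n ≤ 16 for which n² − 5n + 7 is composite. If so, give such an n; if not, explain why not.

At n = 10: 10² − 5·10 + 7 = 57 = 3·19, which is composite.

n = 10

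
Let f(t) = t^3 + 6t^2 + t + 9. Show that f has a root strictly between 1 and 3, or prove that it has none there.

No.

The endpoint values f(1) = 17 and f(3) = 93 are both positive. Claim: f(t) > 0 for every t in (1, 3).
Substitute t = 1 + u, where 0 < u < 2 on the interval. Expanding, f(1 + u) = u^3 + 9u^2 + 16u + 17.
The nonzero coefficients here are all positive, so for u > 0 every term is positive (or zero), and the constant term 17 is strictly positive.
Therefore f(t) > 0 throughout (1, 3), and f has no zero there.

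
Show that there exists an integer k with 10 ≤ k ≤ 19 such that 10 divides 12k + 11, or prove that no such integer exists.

At k = 10, 12·10 + 11 = 131 ≡ 1 (mod 10), and each step in k adds 12 ≡ 2 (mod 10), giving residues 1, 3, 5, 7, 9, 1, 3, 5, 7, 9 for k = 10, 11, …, 19.
Since 0 is absent from this list, 10 ∤ 12k + 11 for every k with 10 ≤ k ≤ 19.

No such integer k in that range exists.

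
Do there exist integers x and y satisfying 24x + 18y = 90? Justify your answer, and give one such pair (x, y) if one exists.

x = 0, y = 5

Since gcd(24, 18) = 6 and 90 = 6·15, Bézout's identity guarantees a solution.
Dividing through by 6 reduces the equation to 4x + 3y = 15.
Dividing repeatedly: 4 = 1·3 + 1, 3 = 3·1 + 0.
Back-substituting, 1 = 4 − 1·3; that is, 4·1 + 3·(-1) = 1.
Scaling by 15 gives the particular solution (x, y) = (15, -15).
The general solution is x = 15 + 3k, y = -15 − 4k; taking k = -5 gives the smaller pair x = 0, y = 5.
Indeed 24·0 + 18·5 = 0 + 90 = 90.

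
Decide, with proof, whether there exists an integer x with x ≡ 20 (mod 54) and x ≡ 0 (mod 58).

x = 290

gcd(54, 58) = 2. A simultaneous solution exists iff 20 ≡ 0 (mod 2); here 20 mod 2 = 0 = 0 mod 2, so it does.
The integers ≡ 20 (mod 54) are 20, 74, 128, 182, 236, 290, …; their remainders mod 58 are 20, 16, 12, 8, 4, 0, so x = 290 is the first that is ≡ 0 (mod 58).
Check: 290 mod 54 = 20, 290 mod 58 = 0. ✓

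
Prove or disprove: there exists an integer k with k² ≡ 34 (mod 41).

41 is prime, so by Euler's criterion 34 is a square mod 41 iff 34^((41−1)/2) = 34^20 ≡ 1 (mod 41).
Repeated squaring mod 41: 34^2 = 1156 ≡ 8; 34^4 ≡ 8² = 64 ≡ 23; 34^8 ≡ 23² = 529 ≡ 37; 34^16 ≡ 37² = 1369 ≡ 16.
Since 20 = 16 + 4, 34^20 ≡ 16 · 23; multiplying out mod 41: 16·23 = 368 ≡ 40. Thus 34^20 ≡ 40 ≡ −1 (mod 41).
By Euler's criterion 34 is a quadratic non-residue mod 41: no k satisfies k² ≡ 34 (mod 41).

No such integer exists.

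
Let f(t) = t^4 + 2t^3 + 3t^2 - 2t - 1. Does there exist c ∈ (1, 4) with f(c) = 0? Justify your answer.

f(1) = 3 and f(4) = 423, both positive, so a sign-change argument is unavailable; we show f keeps this sign on the whole interval.
Shift to the endpoint 1: with t = 1 + u (0 < u < 3), one computes f(1 + u) = u^4 + 6u^3 + 15u^2 + 14u + 3.
All 5 nonzero coefficients of this polynomial in u are positive; hence for u > 0 the value is a sum of positive terms (the constant 3 among them).
Therefore f(t) > 0 throughout (1, 4), and f has no zero there.

No such root exists.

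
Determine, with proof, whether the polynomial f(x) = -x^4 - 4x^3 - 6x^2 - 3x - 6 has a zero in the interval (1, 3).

No such root exists.

The endpoint values f(1) = -20 and f(3) = -258 are both negative. Claim: f(x) < 0 for every x in (1, 3).
Substitute x = 1 + u, where 0 < u < 2 on the interval. Expanding, f(1 + u) = -u^4 - 8u^3 - 24u^2 - 31u - 20.
All 5 nonzero coefficients of this polynomial in u are negative; hence for u > 0 the value is a sum of negative terms (the constant -20 among them).
So f is strictly negative on (1, 3); no root exists in the interval.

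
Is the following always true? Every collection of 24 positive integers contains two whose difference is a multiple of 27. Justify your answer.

Try 24 consecutive integers, 57, 58, …, 80. Their remainders mod 27 are 3, 4, 5, 6, 7, 8, 9, 10, 11, 12, 13, 14, 15, 16, 17, 18, 19, 20, 21, 22, 23, 24, 25, 26 — pairwise different, as any 24 ≤ 27 consecutive integers have distinct residues.
No two share a residue, so no pair has difference divisible by 27; the claim fails for this set.

No, the set {57, 58, 59, 60, 61, 62, 63, 64, 65, 66, 67, 68, 69, 70, 71, 72, 73, 74, 75, 76, 77, 78, 79, 80} is a counterexample.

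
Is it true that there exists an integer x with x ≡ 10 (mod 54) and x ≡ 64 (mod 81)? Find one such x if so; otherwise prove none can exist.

x = 64

Here gcd(54, 81) = 27, and both 10 and 64 leave remainder 10 mod 27, so the system is consistent.
Step through x = 10, 10 + 54, 10 + 2·54, …: the values 10, 64 reduce mod 81 to 10, 64. The value 64 hits 64.
Verify: 64 = 1·54 + 10 and 64 = 0·81 + 64. ✓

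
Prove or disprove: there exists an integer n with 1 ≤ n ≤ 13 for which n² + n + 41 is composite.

No, no such integer n in that range exists.

The values for n = 1, 2, …, 13 are 43, 47, 53, 61, 71, 83, 97, 113, 131, 151, 173, 197, 223, and each of these is prime.
So no value in the range makes the expression composite.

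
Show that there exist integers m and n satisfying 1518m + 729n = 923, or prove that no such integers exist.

No, no such integers exist.

Both 1518 and 729 are divisible by gcd(1518, 729) = 3, hence so is any combination 1518m + 729n.
But 923 is not a multiple of 3 (it leaves remainder 2).
Therefore 1518m + 729n = 923 has no solution in integers.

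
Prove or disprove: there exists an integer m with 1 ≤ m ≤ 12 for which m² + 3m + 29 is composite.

At m = 11: 11² + 3·11 + 29 = 183 = 3·61, which is composite.

m = 11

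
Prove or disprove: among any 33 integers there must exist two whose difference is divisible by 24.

Each integer lies in one of the 24 residue classes modulo 24.
With 33 integers and only 24 classes, the pigeonhole principle forces two of them, say a and b, into the same class.
Their difference a − b is then a multiple of 24.

Yes, this is always true.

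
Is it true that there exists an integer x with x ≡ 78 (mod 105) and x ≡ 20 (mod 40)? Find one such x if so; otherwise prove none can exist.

No such integer exists.

Both moduli are multiples of 5 = gcd(105, 40), so any solution would satisfy x ≡ 78 and x ≡ 20 modulo 5 simultaneously.
But 78 mod 5 = 3 while 20 mod 5 = 0, a contradiction.
So no integer satisfies both congruences.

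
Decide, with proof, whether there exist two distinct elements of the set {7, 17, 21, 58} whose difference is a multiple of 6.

Two integers differ by a multiple of 6 exactly when they have the same residue mod 6. The residues are 7↦1, 17↦5, 21↦3, 58↦4.
These 4 residues are pairwise different, hence no difference of two elements is divisible by 6.

There is no such pair.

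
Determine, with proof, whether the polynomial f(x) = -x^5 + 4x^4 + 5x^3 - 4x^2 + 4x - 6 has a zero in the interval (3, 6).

f(3) = 186 and f(6) = -1638, which have opposite signs.
As a polynomial, f is continuous on every closed interval.
By the Intermediate Value Theorem, f takes the value 0 somewhere in the open interval.

Such a root exists.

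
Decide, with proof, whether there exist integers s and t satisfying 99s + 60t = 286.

There are no such integers.

gcd(99, 60) = 3, so every integer of the form 99s + 60t is a multiple of 3.
However 286 leaves remainder 1 on division by 3.
Therefore 99s + 60t = 286 has no solution in integers.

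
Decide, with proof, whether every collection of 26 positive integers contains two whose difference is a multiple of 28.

Consider the 26 integers 95, 96, …, 120. They lie in distinct residue classes modulo 28, since 26 ≤ 28.
Any two of them differ by at most 25 < 28 and by at least 1, so no difference is a multiple of 28.

No; for instance {95, 96, 97, 98, 99, 100, 101, 102, 103, 104, 105, 106, 107, 108, 109, 110, 111, 112, 113, 114, 115, 116, 117, 118, 119, 120} is a counterexample.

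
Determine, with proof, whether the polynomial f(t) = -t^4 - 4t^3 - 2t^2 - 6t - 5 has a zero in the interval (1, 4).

f(1) = -18 and f(4) = -573, both negative, so a sign-change argument is unavailable; we show f keeps this sign on the whole interval.
Substitute t = 1 + u, where 0 < u < 3 on the interval. Expanding, f(1 + u) = -u^4 - 8u^3 - 20u^2 - 26u - 18.
All 5 nonzero coefficients of this polynomial in u are negative; hence for u > 0 the value is a sum of negative terms (the constant -18 among them).
So f is strictly negative on (1, 4); no root exists in the interval.

f has no root in that interval.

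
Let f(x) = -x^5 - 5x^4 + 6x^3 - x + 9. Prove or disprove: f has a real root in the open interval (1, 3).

Yes, f has a root in the interval.

f(1) = 8 and f(3) = -480, which have opposite signs.
f is continuous everywhere (it is a polynomial), in particular on [1, 3].
By the Intermediate Value Theorem f must vanish at some point of (1, 3).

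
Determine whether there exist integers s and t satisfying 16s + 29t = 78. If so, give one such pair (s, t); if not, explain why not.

Since gcd(16, 29) = 1, every integer is an integer combination of 16 and 29.
Dividing repeatedly: 29 = 1·16 + 13, 16 = 1·13 + 3, 13 = 4·3 + 1, 3 = 3·1 + 0.
Back-substituting, 1 = 13 − 4·3 = 13 − 4·(16 − 1·13) = −4·16 + 5·13 = −4·16 + 5·(29 − 1·16) = 5·29 − 9·16; that is, 16·(-9) + 29·5 = 1.
Scaling by 78 gives the particular solution (s, t) = (-702, 390).
Shifting by a multiple of (29, −16) keeps it a solution: s = -702 + 25·29 = 23, t = 390 − 25·16 = -10.
Check: 16·23 + 29·(-10) = 368 − 290 = 78. ✓

s = 23, t = -10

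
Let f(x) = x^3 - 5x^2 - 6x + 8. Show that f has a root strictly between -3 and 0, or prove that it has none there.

Such a root exists.

f(-3) = -46 and f(0) = 8, which have opposite signs.
Since f is a polynomial it is continuous on [-3, 0].
By the Intermediate Value Theorem f must vanish at some point of (-3, 0).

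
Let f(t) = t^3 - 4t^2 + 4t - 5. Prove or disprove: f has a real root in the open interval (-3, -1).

No such root exists.

The endpoint values f(-3) = -80 and f(-1) = -14 are both negative. Claim: f(t) < 0 for every t in (-3, -1).
Substitute t = -1 − u, where 0 < u < 2 on the interval. Expanding, f(-1 − u) = -u^3 - 7u^2 - 15u - 14.
All 4 nonzero coefficients of this polynomial in u are negative; hence for u > 0 the value is a sum of negative terms (the constant -14 among them).
Therefore f(t) < 0 throughout (-3, -1), and f has no zero there.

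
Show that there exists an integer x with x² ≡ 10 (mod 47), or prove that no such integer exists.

Apply Euler's criterion with the prime 47: 10 is a quadratic residue iff 10^23 ≡ 1 (mod 47), and a non-residue iff it is ≡ −1.
Repeated squaring mod 47: 10^2 = 100 ≡ 6; 10^4 ≡ 6² = 36 ≡ 36; 10^8 ≡ 36² = 1296 ≡ 27; 10^16 ≡ 27² = 729 ≡ 24.
Since 23 = 16 + 4 + 2 + 1, 10^23 ≡ 24 · 36 · 6 · 10; multiplying out mod 47: 24·36 = 864 ≡ 18, then 18·6 = 108 ≡ 14, then 14·10 = 140 ≡ 46. Thus 10^23 ≡ 46 ≡ −1 (mod 47).
By Euler's criterion 10 is a quadratic non-residue mod 47: no x satisfies x² ≡ 10 (mod 47).

No such integer exists.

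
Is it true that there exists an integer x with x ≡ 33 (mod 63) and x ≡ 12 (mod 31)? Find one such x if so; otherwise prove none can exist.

gcd(63, 31) = 1, so the Chinese Remainder Theorem guarantees exactly one residue class mod 1953 satisfying both.
Any solution of the first congruence is x = 33 + 63t; substituting into the second, 63t ≡ 12 − 33 ≡ 10 (mod 31).
63 ≡ 1 (mod 31), so this reads 1t ≡ 10 (mod 31). So t ≡ 10 (mod 31).
Taking t = 10 gives x = 33 + 63·10 = 663.
Indeed 663 ≡ 33 (mod 63) and 663 ≡ 12 (mod 31).

x = 663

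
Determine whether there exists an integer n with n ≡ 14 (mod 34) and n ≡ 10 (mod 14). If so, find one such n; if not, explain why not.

n = 150

The moduli are not coprime: gcd(34, 14) = 2. Compatibility requires 2 ∣ (10 − 14) = -4, which holds, so solutions exist.
List candidates n ≡ 14 (mod 34): 14, 48, 82, 116, 150. Modulo 14 these are 0, 6, 12, 4, 10; 150 gives 10 as required.
Indeed 150 ≡ 14 (mod 34) and 150 ≡ 10 (mod 14).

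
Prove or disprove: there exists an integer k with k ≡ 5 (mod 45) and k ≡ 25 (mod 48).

No such integer exists.

Both moduli are multiples of 3 = gcd(45, 48), so any solution would satisfy k ≡ 5 and k ≡ 25 modulo 3 simultaneously.
But 5 mod 3 = 2 while 25 mod 3 = 1, a contradiction.
Hence the system has no solution.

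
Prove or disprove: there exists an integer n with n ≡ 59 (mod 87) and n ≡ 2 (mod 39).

n = 1016

gcd(87, 39) = 3. A simultaneous solution exists iff 59 ≡ 2 (mod 3); here 59 mod 3 = 2 = 2 mod 3, so it does.
Write n = 59 + 87t. Then 87t ≡ 2 − 59 ≡ 21 (mod 39); dividing through by 3 gives 29t ≡ 7 (mod 13).
29 ≡ 3 (mod 13), so this reads 3t ≡ 7 (mod 13). To invert 3 modulo 13: 13 = 4·3 + 1, 3 = 3·1 + 0, and unwinding, 1 = 13 − 4·3. Thus 3⁻¹ ≡ -4 ≡ 9 (mod 13).
Therefore t ≡ 9·7 = 63 ≡ 11 (mod 13).
Then n = 59 + 87·11 = 1016.
Indeed 1016 ≡ 59 (mod 87) and 1016 ≡ 2 (mod 39).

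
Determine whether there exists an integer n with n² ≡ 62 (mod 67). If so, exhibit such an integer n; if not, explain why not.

n = 53

n = 53 works: 53² = 2809, and 2809 − 62 = 2747 = 41·67.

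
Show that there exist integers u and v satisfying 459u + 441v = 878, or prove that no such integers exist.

No, no such integers exist.

gcd(459, 441) = 9, so every integer of the form 459u + 441v is a multiple of 9.
But 878 is not a multiple of 9 (it leaves remainder 5).
Hence no integers u, v satisfy the equation.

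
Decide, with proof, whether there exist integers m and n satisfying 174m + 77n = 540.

m = 27, n = -54

Since gcd(174, 77) = 1, every integer is an integer combination of 174 and 77.
Dividing repeatedly: 174 = 2·77 + 20, 77 = 3·20 + 17, 20 = 1·17 + 3, 17 = 5·3 + 2, 3 = 1·2 + 1, 2 = 2·1 + 0.
Back-substituting, 1 = 3 − 1·2 = 3 − (17 − 5·3) = −17 + 6·3 = −17 + 6·(20 − 1·17) = 6·20 − 7·17 = 6·20 − 7·(77 − 3·20) = −7·77 + 27·20 = −7·77 + 27·(174 − 2·77) = 27·174 − 61·77; that is, 174·27 + 77·(-61) = 1.
Scaling by 540 gives the particular solution (m, n) = (14580, -32940).
Subtracting 189·77 from m and adding 189·174 to n gives the tidier solution (27, -54).
Check: 174·27 + 77·(-54) = 4698 − 4158 = 540. ✓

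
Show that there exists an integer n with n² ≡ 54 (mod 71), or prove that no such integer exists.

n = 57

n = 57 works: 57² = 3249, and 3249 − 54 = 3195 = 45·71.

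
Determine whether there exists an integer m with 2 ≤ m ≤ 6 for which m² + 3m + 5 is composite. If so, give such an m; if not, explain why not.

m = 4

At m = 4: 4² + 3·4 + 5 = 33 = 3·11, which is composite.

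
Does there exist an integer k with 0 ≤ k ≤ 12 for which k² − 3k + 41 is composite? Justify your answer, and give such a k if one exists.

At k = 4: 4² − 3·4 + 41 = 45 = 3·15, which is composite.

k = 4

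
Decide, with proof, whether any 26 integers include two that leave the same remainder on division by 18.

Partition the integers by their residue mod 18; there are 18 classes.
Since 26 > 18, two of the 26 integers must share a residue class by the pigeonhole principle; call them a and b.
So a and b have equal remainders mod 18, which is exactly what was to be shown.

Yes, this is always true.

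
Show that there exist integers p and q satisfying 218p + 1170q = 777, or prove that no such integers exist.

There are no such integers.

Both 218 and 1170 are divisible by gcd(218, 1170) = 2, hence so is any combination 218p + 1170q.
But 777 is not a multiple of 2 (it leaves remainder 1).
Hence no integers p, q satisfy the equation.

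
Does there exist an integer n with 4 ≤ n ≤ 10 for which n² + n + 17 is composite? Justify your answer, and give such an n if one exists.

The values for n = 4, 5, …, 10 are 37, 47, 59, 73, 89, 107, 127, and each of these is prime.
So no value in the range makes the expression composite.

No such integer n in that range exists.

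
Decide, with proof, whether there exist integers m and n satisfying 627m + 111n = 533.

Both 627 and 111 are divisible by gcd(627, 111) = 3, hence so is any combination 627m + 111n.
But 533 is not a multiple of 3 (it leaves remainder 2).
So the equation is unsolvable over ℤ.

No, no such integers exist.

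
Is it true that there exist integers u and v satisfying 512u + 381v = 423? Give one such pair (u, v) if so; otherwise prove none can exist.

u = 201, v = -269

512 and 381 are coprime, so 512u + 381v ranges over all of ℤ.
Run the Euclidean algorithm on 512 and 381: 512 = 1·381 + 131, 381 = 2·131 + 119, 131 = 1·119 + 12, 119 = 9·12 + 11, 12 = 1·11 + 1, 11 = 11·1 + 0.
Unwinding: 1 = 12 − 1·11 = 12 − (119 − 9·12) = −119 + 10·12 = −119 + 10·(131 − 1·119) = 10·131 − 11·119 = 10·131 − 11·(381 − 2·131) = −11·381 + 32·131 = −11·381 + 32·(512 − 1·381) = 32·512 − 43·381, i.e. 512·32 + 381·(-43) = 1.
Scaling by 423 gives the particular solution (u, v) = (13536, -18189).
Subtracting 35·381 from u and adding 35·512 to v gives the tidier solution (201, -269).
Check: 512·201 + 381·(-269) = 102912 − 102489 = 423. ✓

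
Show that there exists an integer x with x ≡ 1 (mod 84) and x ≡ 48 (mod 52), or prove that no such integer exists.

No such integer exists.

Reduce both congruences modulo 4, which divides 84 and 52: they say x ≡ 1 (mod 4) and x ≡ 48 (mod 4).
But 1 mod 4 = 1 while 48 mod 4 = 0, a contradiction.
Hence the system has no solution.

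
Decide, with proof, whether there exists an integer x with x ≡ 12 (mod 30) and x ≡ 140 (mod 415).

Reduce both congruences modulo 5, which divides 30 and 415: they say x ≡ 12 (mod 5) and x ≡ 140 (mod 5).
But 12 mod 5 = 2 while 140 mod 5 = 0, a contradiction.
So no integer satisfies both congruences.

No, no such integer exists.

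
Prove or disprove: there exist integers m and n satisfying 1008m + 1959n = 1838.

Any value of 1008m + 1959n is a multiple of gcd(1008, 1959) = 3.
However 1838 leaves remainder 2 on division by 3.
So the equation is unsolvable over ℤ.

No such integers exist.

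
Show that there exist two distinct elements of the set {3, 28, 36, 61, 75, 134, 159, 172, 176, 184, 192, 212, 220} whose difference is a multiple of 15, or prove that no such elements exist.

Two integers differ by a multiple of 15 exactly when they have the same residue mod 15. The residues are 3↦3, 28↦13, 36↦6, 61↦1, 75↦0, 134↦14, 159↦9, 172↦7, 176↦11, 184↦4, 192↦12, 212↦2, 220↦10.
No residue repeats among the 13 elements, so no pair has difference ≡ 0 (mod 15).

There is no such pair.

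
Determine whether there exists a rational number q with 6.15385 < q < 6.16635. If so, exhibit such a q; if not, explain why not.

q = 117/19

Scale by 19: the interval becomes (116.92315, 117.16065), which contains the integer 117.
So q = 117/19 works: it is a ratio of integers, and dividing 19·6.15385 < 117 < 19·6.16635 through by 19 gives 6.15385 < 117/19 < 6.16635.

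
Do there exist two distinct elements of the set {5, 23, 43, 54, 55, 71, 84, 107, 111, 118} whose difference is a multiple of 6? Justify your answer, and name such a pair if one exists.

The pair (5, 23) works.

5 mod 6 = 5 and 23 mod 6 = 5, so 23 − 5 = 18 = 3·6.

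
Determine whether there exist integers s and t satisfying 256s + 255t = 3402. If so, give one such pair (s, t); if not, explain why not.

Since gcd(256, 255) = 1, every integer is an integer combination of 256 and 255.
Run the Euclidean algorithm on 256 and 255: 256 = 1·255 + 1, 255 = 255·1 + 0.
Working back up the chain: 1 = 256 − 1·255. So 256·1 + 255·(-1) = 1.
Times 3402: 256·3402 + 255·(-3402) = 3402, so (3402, -3402) solves it.
Subtracting 13·255 from s and adding 13·256 to t gives the tidier solution (87, -74).
Indeed 256·87 + 255·(-74) = 22272 − 18870 = 3402.

s = 87, t = -74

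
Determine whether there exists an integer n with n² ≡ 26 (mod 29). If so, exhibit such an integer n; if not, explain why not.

29 is prime, so by Euler's criterion 26 is a square mod 29 iff 26^((29−1)/2) = 26^14 ≡ 1 (mod 29).
Repeated squaring mod 29: 26^2 = 676 ≡ 9; 26^4 ≡ 9² = 81 ≡ 23; 26^8 ≡ 23² = 529 ≡ 7.
Since 14 = 8 + 4 + 2, 26^14 ≡ 7 · 23 · 9; multiplying out mod 29: 7·23 = 161 ≡ 16, then 16·9 = 144 ≡ 28. Thus 26^14 ≡ 28 ≡ −1 (mod 29).
By Euler's criterion 26 is a quadratic non-residue mod 29: no n satisfies n² ≡ 26 (mod 29).

There is no such integer.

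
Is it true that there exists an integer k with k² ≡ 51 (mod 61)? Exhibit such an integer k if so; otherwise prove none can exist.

Apply Euler's criterion with the prime 61: 51 is a quadratic residue iff 51^30 ≡ 1 (mod 61), and a non-residue iff it is ≡ −1.
Repeated squaring mod 61: 51^2 = 2601 ≡ 39; 51^4 ≡ 39² = 1521 ≡ 57; 51^8 ≡ 57² = 3249 ≡ 16; 51^16 ≡ 16² = 256 ≡ 12.
Since 30 = 16 + 8 + 4 + 2, 51^30 ≡ 12 · 16 · 57 · 39; multiplying out mod 61: 12·16 = 192 ≡ 9, then 9·57 = 513 ≡ 25, then 25·39 = 975 ≡ 60. Thus 51^30 ≡ 60 ≡ −1 (mod 61).
By Euler's criterion 51 is a quadratic non-residue mod 61: no k satisfies k² ≡ 51 (mod 61).

No such integer exists.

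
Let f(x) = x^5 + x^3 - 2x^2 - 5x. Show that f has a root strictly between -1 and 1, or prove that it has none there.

f(-1) = 1 and f(1) = -5, which have opposite signs.
As a polynomial, f is continuous on every closed interval.
By the Intermediate Value Theorem f must vanish at some point of (-1, 1).

Such a root exists.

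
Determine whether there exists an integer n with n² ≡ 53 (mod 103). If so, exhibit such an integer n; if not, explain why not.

No, no such integer exists.

Apply Euler's criterion with the prime 103: 53 is a quadratic residue iff 53^51 ≡ 1 (mod 103), and a non-residue iff it is ≡ −1.
Squaring successively (mod 103): 53^2 = 2809 ≡ 28; 53^4 ≡ 28² = 784 ≡ 63; 53^8 ≡ 63² = 3969 ≡ 55; 53^16 ≡ 55² = 3025 ≡ 38; 53^32 ≡ 38² = 1444 ≡ 2.
Since 51 = 32 + 16 + 2 + 1, 53^51 ≡ 2 · 38 · 28 · 53; multiplying out mod 103: 2·38 = 76 ≡ 76, then 76·28 = 2128 ≡ 68, then 68·53 = 3604 ≡ 102. Thus 53^51 ≡ 102 ≡ −1 (mod 103).
The value −1 means 53 is a non-residue modulo 103, so n² ≡ 53 (mod 103) is impossible.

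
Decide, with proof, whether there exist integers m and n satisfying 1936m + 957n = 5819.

Every value of 1936m + 957n is a multiple of gcd(1936, 957) = 11; since 11 ∣ 5819, solutions exist.
Dividing through by 11 reduces the equation to 176m + 87n = 529.
Dividing repeatedly: 176 = 2·87 + 2, 87 = 43·2 + 1, 2 = 2·1 + 0.
Working back up the chain: 1 = 87 − 43·2 = 87 − 43·(176 − 2·87) = −43·176 + 87·87. So 176·(-43) + 87·87 = 1.
Multiplying through by 529: m = (-43)·529 = -22747, n = 87·529 = 46023 is a solution.
Adding 262·87 to m and subtracting 262·176 from n gives the tidier solution (47, -89).
Indeed 1936·47 + 957·(-89) = 90992 − 85173 = 5819.

m = 47, n = -89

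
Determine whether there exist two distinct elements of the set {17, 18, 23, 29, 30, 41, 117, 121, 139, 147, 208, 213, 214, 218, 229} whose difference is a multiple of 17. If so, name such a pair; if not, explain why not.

No such pair exists.

Residues mod 17: 17↦0, 18↦1, 23↦6, 29↦12, 30↦13, 41↦7, 117↦15, 121↦2, 139↦3, 147↦11, 208↦4, 213↦9, 214↦10, 218↦14, 229↦8.
No residue repeats among the 15 elements, so no pair has difference ≡ 0 (mod 17).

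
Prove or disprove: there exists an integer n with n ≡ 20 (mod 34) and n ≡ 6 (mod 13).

n = 292

Since 34 and 13 share no common factor, CRT says the pair of congruences has a solution (unique mod 442).
Write n = 20 + 34t and require 20 + 34t ≡ 6 (mod 13), i.e. 34t ≡ 12 (mod 13).
34 ≡ 8 (mod 13), so this reads 8t ≡ 12 (mod 13). Note 8·5 = 40 ≡ 1 (mod 13) (as 40 − 1 = 3·13), so 8⁻¹ ≡ 5.
Multiplying by 5: t ≡ 5·12 = 60 ≡ 8 (mod 13).
Taking t = 8 gives n = 20 + 34·8 = 292.
Verify: 292 = 8·34 + 20 and 292 = 22·13 + 6. ✓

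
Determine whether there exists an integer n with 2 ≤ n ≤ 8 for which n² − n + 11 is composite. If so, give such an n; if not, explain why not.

The values for n = 2, 3, …, 8 are 13, 17, 23, 31, 41, 53, 67, and each of these is prime.
So no value in the range makes the expression composite.

No such integer n in that range exists.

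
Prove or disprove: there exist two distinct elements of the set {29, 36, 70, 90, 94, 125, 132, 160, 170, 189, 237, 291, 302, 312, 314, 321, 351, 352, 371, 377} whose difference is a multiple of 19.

Reduce each element mod 19: 29↦10, 36↦17, 70↦13, 90↦14, 94↦18, 125↦11, 132↦18, 160↦8, 170↦18, 189↦18, 237↦9, 291↦6, 302↦17, 312↦8, 314↦10, 321↦17, 351↦9, 352↦10, 371↦10, 377↦16. The residue 10 repeats (at 29 and 314), and 314 − 29 = 285 = 15·19.

The pair (29, 314) works.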